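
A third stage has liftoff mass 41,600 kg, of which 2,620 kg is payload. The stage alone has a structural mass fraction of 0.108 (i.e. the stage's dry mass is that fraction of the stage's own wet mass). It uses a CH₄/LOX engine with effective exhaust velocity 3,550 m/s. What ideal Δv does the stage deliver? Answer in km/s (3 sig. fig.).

Stage wet mass = m₀ − payload = 41,600 − 2,620 = 38,980 kg.
Stage dry mass = ε × stage wet mass = 0.108 × 38,980 = 4,209.84 kg.
Burnout mass m_f = stage dry + payload = 4,209.84 + 2,620 = 6,829.84 kg.
Δv = v_e · ln(41,600/6,829.84) = 3550.0 × ln(6.091) = 3550.0 × 1.8068 ≈ 6414 m/s.

Δv ≈ 6.41 km/s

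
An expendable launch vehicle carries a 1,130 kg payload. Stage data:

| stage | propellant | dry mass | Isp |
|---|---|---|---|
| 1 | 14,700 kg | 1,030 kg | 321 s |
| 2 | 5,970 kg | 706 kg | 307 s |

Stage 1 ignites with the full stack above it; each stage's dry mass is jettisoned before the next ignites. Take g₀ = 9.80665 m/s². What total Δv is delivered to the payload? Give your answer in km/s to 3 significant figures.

Ignition mass of stage 1 = 14,700+1,030 + 5,970+706 + 1,130 = 23,536 kg.
Stage 1: m₀ = 23,536 kg, m_f = 23,536 − 14,700 = 8,836 kg; Δv = 321×9.80665×ln(2.664) = 3147.9×0.9797 ≈ 3084 m/s.
Stage 2: m₀ = 7,806 kg, m_f = 7,806 − 5,970 = 1,836 kg; Δv = 307×9.80665×ln(4.252) = 3010.6×1.4473 ≈ 4357 m/s.
Total Δv = 3084 + 4357 = 7441 m/s.

Δv ≈ 7.44 km/s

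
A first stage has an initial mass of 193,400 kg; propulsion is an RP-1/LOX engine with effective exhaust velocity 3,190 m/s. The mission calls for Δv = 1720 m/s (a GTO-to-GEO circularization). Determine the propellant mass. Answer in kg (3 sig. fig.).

Rocket equation: m₀/m_f = exp(Δv / v_e) = exp(1720 / 3190.0) = exp(0.5392) = 1.7146.
m_f = 193,400 / 1.7146 = 112,796 kg, so propellant = m₀ − m_f = 193,400 − 112,796 = 80,604 kg.

propellant mass ≈ 80600 kg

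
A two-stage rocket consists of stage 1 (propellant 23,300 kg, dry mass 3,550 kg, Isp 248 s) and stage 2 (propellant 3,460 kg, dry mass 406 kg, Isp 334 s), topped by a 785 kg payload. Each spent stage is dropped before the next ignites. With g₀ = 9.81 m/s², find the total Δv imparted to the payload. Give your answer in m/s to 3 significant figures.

Ignition mass of stage 1 = 23,300+3,550 + 3,460+406 + 785 = 31,501 kg.
Stage 1: m₀ = 31,501 kg, m_f = 31,501 − 23,300 = 8,201 kg; Δv = 248×9.81×ln(3.841) = 2432.9×1.3458 ≈ 3274 m/s.
Stage 2: m₀ = 4,651 kg, m_f = 4,651 − 3,460 = 1,191 kg; Δv = 334×9.81×ln(3.905) = 3276.5×1.3623 ≈ 4464 m/s.
Total Δv = 3274 + 4464 = 7738 m/s.

Δv ≈ 7740 m/s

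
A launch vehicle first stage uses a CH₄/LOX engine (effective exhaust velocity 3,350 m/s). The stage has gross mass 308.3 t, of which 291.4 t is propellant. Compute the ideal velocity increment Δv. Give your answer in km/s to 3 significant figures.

Δv ≈ 9.73 km/s

m_f = m₀ − m_prop = 308.3 − 291.4 = 16.9 t.
Δv = v_e · ln(m₀/m_f) = 3350.0 × ln(18.24) = 3350.0 × 2.9038 ≈ 9727.6 m/s.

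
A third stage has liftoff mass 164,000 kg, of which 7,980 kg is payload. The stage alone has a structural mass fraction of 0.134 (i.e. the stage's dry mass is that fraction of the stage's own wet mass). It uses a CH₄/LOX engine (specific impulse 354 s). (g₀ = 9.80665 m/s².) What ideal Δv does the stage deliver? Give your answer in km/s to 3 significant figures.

Stage wet mass = m₀ − payload = 164,000 − 7,980 = 156,020 kg.
Stage dry mass = ε × stage wet mass = 0.134 × 156,020 = 20,906.7 kg.
Burnout mass m_f = stage dry + payload = 20,906.7 + 7,980 = 28,886.7 kg.
v_e = Isp · g₀ = 354 × 9.80665 = 3471.6 m/s.
By the Tsiolkovsky rocket equation, Δv = v_e · ln(164,000/28,886.7) = 3471.6 × ln(5.677) = 3471.6 × 1.7365 ≈ 6028 m/s.

Δv ≈ 6.03 km/s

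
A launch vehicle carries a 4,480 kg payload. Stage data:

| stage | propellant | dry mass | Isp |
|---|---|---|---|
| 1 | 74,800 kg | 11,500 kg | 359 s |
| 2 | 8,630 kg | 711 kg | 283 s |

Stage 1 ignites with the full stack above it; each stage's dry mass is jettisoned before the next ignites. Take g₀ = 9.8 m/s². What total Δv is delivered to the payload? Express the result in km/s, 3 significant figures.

Δv ≈ 7.55 km/s

Ignition mass of stage 1 = 74,800+11,500 + 8,630+711 + 4,480 = 100,121 kg.
Stage 1: m₀ = 100,121 kg, m_f = 100,121 − 74,800 = 25,321 kg; Δv = 359×9.8×ln(3.954) = 3518.2×1.3747 ≈ 4837 m/s.
Stage 2: m₀ = 13,821 kg, m_f = 13,821 − 8,630 = 5,191 kg; Δv = 283×9.8×ln(2.662) = 2773.4×0.9793 ≈ 2716 m/s.
Total Δv = 4837 + 2716 = 7553 m/s.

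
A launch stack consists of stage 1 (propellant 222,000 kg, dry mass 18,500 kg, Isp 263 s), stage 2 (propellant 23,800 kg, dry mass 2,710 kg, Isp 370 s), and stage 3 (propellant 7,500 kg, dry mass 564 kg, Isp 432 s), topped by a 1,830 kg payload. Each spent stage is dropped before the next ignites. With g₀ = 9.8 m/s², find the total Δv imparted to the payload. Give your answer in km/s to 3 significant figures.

Ignition mass of stage 1 = 222,000+18,500 + 23,800+2,710 + 7,500+564 + 1,830 = 276,904 kg.
Stage 1: m₀ = 276,904 kg, m_f = 276,904 − 222,000 = 54,904 kg; Δv = 263×9.8×ln(5.043) = 2577.4×1.6181 ≈ 4170 m/s.
Stage 2: m₀ = 36,404 kg, m_f = 36,404 − 23,800 = 12,604 kg; Δv = 370×9.8×ln(2.888) = 3626.0×1.0607 ≈ 3846 m/s.
Stage 3: m₀ = 9,894 kg, m_f = 9,894 − 7,500 = 2,394 kg; Δv = 432×9.8×ln(4.133) = 4233.6×1.4190 ≈ 6007 m/s.
Total Δv = 4170 + 3846 + 6007 = 14023 m/s.

Δv ≈ 14.0 km/s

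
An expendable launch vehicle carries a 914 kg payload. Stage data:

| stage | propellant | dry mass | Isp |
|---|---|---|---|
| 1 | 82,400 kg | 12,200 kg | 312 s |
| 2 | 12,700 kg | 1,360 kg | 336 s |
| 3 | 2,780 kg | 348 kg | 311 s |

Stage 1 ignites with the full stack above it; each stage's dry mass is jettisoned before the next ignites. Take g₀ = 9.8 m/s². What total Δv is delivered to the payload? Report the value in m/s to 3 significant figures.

Ignition mass of stage 1 = 82,400+12,200 + 12,700+1,360 + 2,780+348 + 914 = 112,702 kg.
Stage 1: m₀ = 112,702 kg, m_f = 112,702 − 82,400 = 30,302 kg; Δv = 312×9.8×ln(3.719) = 3057.6×1.3135 ≈ 4016 m/s.
Stage 2: m₀ = 18,102 kg, m_f = 18,102 − 12,700 = 5,402 kg; Δv = 336×9.8×ln(3.351) = 3292.8×1.2093 ≈ 3982 m/s.
Stage 3: m₀ = 4,042 kg, m_f = 4,042 − 2,780 = 1,262 kg; Δv = 311×9.8×ln(3.203) = 3047.8×1.1640 ≈ 3548 m/s.
Total Δv = 4016 + 3982 + 3548 = 11546 m/s.

Δv ≈ 11500 m/s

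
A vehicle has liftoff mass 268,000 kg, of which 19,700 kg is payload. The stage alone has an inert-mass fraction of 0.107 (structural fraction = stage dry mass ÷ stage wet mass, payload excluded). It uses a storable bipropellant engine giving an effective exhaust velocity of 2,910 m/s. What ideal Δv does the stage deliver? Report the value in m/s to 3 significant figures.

Stage wet mass = m₀ − payload = 268,000 − 19,700 = 248,300 kg.
Stage dry mass = ε × stage wet mass = 0.107 × 248,300 = 26,568.1 kg.
Burnout mass m_f = stage dry + payload = 26,568.1 + 19,700 = 46,268.1 kg.
By the Tsiolkovsky rocket equation, Δv = v_e · ln(268,000/46,268.1) = 2910.0 × ln(5.792) = 2910.0 × 1.7565 ≈ 5112 m/s.

Δv ≈ 5110 m/s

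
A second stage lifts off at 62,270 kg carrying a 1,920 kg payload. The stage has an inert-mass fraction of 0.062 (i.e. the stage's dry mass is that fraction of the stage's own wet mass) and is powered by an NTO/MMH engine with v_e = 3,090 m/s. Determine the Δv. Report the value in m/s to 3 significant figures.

Δv ≈ 7410 m/s

Stage wet mass = m₀ − payload = 62,270 − 1,920 = 60,350 kg.
Stage dry mass = ε × stage wet mass = 0.062 × 60,350 = 3,741.7 kg.
Burnout mass m_f = stage dry + payload = 3,741.7 + 1,920 = 5,661.7 kg.
By the Tsiolkovsky rocket equation, Δv = v_e · ln(62,270/5,661.7) = 3090.0 × ln(11) = 3090.0 × 2.3978 ≈ 7409 m/s.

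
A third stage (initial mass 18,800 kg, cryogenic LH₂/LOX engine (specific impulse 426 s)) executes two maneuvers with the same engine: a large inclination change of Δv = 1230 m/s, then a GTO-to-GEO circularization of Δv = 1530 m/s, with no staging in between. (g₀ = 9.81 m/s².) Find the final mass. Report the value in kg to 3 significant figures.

final mass ≈ 9710 kg

v_e = Isp · g₀ = 426 × 9.81 = 4179.1 m/s.
After the first burn: m = 18800 × exp(−1230/4179.1) = 18800 × 0.74503 = 14,006.6 kg.
After the second burn: m = 14,006.6 × exp(−1530/4179.1) = 14,006.6 × 0.69343 = 9,712.6 kg.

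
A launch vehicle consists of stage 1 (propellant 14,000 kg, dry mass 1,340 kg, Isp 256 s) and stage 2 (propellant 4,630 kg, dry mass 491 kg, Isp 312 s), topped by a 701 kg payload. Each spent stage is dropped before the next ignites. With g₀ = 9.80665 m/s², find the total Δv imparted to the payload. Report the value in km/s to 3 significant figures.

Δv ≈ 7.57 km/s

Ignition mass of stage 1 = 14,000+1,340 + 4,630+491 + 701 = 21,162 kg.
Stage 1: m₀ = 21,162 kg, m_f = 21,162 − 14,000 = 7,162 kg; Δv = 256×9.80665×ln(2.955) = 2510.5×1.0834 ≈ 2720 m/s.
Stage 2: m₀ = 5,822 kg, m_f = 5,822 − 4,630 = 1,192 kg; Δv = 312×9.80665×ln(4.884) = 3059.7×1.5860 ≈ 4853 m/s.
Total Δv = 2720 + 4853 = 7573 m/s.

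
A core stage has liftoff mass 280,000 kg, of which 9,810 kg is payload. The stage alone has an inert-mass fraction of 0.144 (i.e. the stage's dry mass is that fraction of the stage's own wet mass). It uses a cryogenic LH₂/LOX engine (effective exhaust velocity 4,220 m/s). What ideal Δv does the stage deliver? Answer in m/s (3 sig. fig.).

Stage wet mass = m₀ − payload = 280,000 − 9,810 = 270,190 kg.
Stage dry mass = ε × stage wet mass = 0.144 × 270,190 = 38,907.4 kg.
Burnout mass m_f = stage dry + payload = 38,907.4 + 9,810 = 48,717.4 kg.
By the Tsiolkovsky rocket equation, Δv = v_e · ln(280,000/48,717.4) = 4220.0 × ln(5.747) = 4220.0 × 1.7488 ≈ 7380 m/s.

Δv ≈ 7380 m/s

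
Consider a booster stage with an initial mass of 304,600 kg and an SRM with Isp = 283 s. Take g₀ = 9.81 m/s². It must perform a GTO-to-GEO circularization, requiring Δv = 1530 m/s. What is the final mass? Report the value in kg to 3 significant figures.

final mass ≈ 176000 kg

v_e = Isp · g₀ = 283 × 9.81 = 2776.2 m/s.
Using Δv = v_e ln(m₀/m_f): m₀/m_f = exp(Δv / v_e) = exp(1530 / 2776.2) = exp(0.5511) = 1.7352.
m_f = m₀ / 1.7352 = 304,600 / 1.7352 = 175,542 kg.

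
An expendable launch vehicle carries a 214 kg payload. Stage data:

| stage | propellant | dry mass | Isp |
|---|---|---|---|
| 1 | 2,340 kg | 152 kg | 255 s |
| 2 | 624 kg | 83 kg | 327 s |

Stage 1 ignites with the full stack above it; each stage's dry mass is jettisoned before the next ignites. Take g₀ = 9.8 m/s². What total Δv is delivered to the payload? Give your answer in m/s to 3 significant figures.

Ignition mass of stage 1 = 2,340+152 + 624+83 + 214 = 3,413 kg.
Stage 1: m₀ = 3,413 kg, m_f = 3,413 − 2,340 = 1,073 kg; Δv = 255×9.8×ln(3.181) = 2499.0×1.1571 ≈ 2892 m/s.
Stage 2: m₀ = 921 kg, m_f = 921 − 624 = 297 kg; Δv = 327×9.8×ln(3.101) = 3204.6×1.1317 ≈ 3627 m/s.
Total Δv = 2892 + 3627 = 6519 m/s.

Δv ≈ 6520 m/s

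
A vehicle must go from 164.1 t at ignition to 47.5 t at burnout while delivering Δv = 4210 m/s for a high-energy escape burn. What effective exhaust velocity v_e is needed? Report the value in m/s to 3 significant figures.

v_e ≈ 3400 m/s

ln(m₀/m_f) = ln(164100/47500) = ln(3.455) = 1.2397.
By the Tsiolkovsky rocket equation, v_e = Δv / ln(m₀/m_f) = 4210 / 1.2397 = 3395.9 m/s.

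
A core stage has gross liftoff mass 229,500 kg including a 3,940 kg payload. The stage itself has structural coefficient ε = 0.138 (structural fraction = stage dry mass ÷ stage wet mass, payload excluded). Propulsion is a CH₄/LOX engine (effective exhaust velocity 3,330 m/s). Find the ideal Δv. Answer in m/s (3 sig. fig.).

Δv ≈ 6260 m/s

Stage wet mass = m₀ − payload = 229,500 − 3,940 = 225,560 kg.
Stage dry mass = ε × stage wet mass = 0.138 × 225,560 = 31,127.3 kg.
Burnout mass m_f = stage dry + payload = 31,127.3 + 3,940 = 35,067.3 kg.
Δv = v_e · ln(229,500/35,067.3) = 3330.0 × ln(6.545) = 3330.0 × 1.8786 ≈ 6256 m/s.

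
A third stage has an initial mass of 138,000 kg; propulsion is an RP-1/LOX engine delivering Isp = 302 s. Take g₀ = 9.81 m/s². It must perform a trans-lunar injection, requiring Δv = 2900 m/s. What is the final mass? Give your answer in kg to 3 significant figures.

final mass ≈ 51900 kg

v_e = Isp · g₀ = 302 × 9.81 = 2962.6 m/s.
Using Δv = v_e ln(m₀/m_f): m₀/m_f = exp(Δv / v_e) = exp(2900 / 2962.6) = exp(0.9789) = 2.6614.
m_f = m₀ / 2.6614 = 138,000 / 2.6614 = 51,852.4 kg.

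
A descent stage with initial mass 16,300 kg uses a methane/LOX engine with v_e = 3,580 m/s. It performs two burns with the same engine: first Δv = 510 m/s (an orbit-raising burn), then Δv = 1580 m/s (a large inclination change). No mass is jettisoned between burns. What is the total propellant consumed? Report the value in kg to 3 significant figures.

After the first burn: m = 16300 × exp(−510/3580.0) = 16300 × 0.86722 = 14,135.7 kg.
After the second burn: m = 14,135.7 × exp(−1580/3580.0) = 14,135.7 × 0.64317 = 9,091.66 kg.
Total propellant = m₀ − m_final = 16300 − 9,091.66 = 7,208.34 kg.

total propellant consumed ≈ 7210 kg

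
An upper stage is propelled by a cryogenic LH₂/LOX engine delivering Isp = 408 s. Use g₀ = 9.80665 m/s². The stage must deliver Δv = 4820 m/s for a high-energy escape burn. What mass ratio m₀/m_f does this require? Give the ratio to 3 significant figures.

v_e = Isp · g₀ = 408 × 9.80665 = 4001.1 m/s.
m₀/m_f = exp(Δv / v_e) = exp(4820 / 4001.1) = exp(1.2047) = 3.3356.

mass ratio ≈ 3.34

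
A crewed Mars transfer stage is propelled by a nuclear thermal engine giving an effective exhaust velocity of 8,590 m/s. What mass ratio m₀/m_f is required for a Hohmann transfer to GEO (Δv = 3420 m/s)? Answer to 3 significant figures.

Rocket equation: m₀/m_f = exp(Δv / v_e) = exp(3420 / 8590.0) = exp(0.3981) = 1.4890.

mass ratio ≈ 1.49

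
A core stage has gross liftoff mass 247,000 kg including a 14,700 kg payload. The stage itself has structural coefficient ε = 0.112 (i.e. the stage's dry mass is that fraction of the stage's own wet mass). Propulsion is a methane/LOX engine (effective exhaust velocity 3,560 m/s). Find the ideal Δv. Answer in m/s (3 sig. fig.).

Stage wet mass = m₀ − payload = 247,000 − 14,700 = 232,300 kg.
Stage dry mass = ε × stage wet mass = 0.112 × 232,300 = 26,017.6 kg.
Burnout mass m_f = stage dry + payload = 26,017.6 + 14,700 = 40,717.6 kg.
Rocket equation: Δv = v_e · ln(247,000/40,717.6) = 3560.0 × ln(6.066) = 3560.0 × 1.8027 ≈ 6418 m/s.

Δv ≈ 6420 m/s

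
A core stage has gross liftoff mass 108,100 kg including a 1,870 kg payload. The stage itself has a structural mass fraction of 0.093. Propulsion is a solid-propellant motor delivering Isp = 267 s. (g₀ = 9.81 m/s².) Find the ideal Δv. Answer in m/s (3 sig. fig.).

Stage wet mass = m₀ − payload = 108,100 − 1,870 = 106,230 kg.
Stage dry mass = ε × stage wet mass = 0.093 × 106,230 = 9,879.39 kg.
Burnout mass m_f = stage dry + payload = 9,879.39 + 1,870 = 11,749.39 kg.
v_e = Isp · g₀ = 267 × 9.81 = 2619.3 m/s.
Δv = v_e · ln(108,100/11,749.39) = 2619.3 × ln(9.2) = 2619.3 × 2.2193 ≈ 5813 m/s.

Δv ≈ 5810 m/s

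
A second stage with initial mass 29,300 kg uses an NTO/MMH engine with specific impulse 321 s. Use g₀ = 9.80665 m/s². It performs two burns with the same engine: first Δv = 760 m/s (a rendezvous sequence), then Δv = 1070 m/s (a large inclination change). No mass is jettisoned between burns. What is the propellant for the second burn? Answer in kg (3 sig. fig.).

propellant for the second burn ≈ 6630 kg

v_e = Isp · g₀ = 321 × 9.80665 = 3147.9 m/s.
After the first burn: m = 29300 × exp(−760/3147.9) = 29300 × 0.78551 = 23,015.4 kg.
After the second burn: m = 23,015.4 × exp(−1070/3147.9) = 23,015.4 × 0.71184 = 16,383.3 kg.
Second-burn propellant = 23,015.4 − 16,383.3 = 6,632.1 kg.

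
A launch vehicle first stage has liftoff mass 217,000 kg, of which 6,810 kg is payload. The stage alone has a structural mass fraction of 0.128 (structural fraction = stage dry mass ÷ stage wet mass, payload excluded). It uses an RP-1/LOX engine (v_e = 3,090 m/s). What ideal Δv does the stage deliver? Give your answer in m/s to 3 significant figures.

Stage wet mass = m₀ − payload = 217,000 − 6,810 = 210,190 kg.
Stage dry mass = ε × stage wet mass = 0.128 × 210,190 = 26,904.3 kg.
Burnout mass m_f = stage dry + payload = 26,904.3 + 6,810 = 33,714.3 kg.
Rocket equation: Δv = v_e · ln(217,000/33,714.3) = 3090.0 × ln(6.436) = 3090.0 × 1.8620 ≈ 5754 m/s.

Δv ≈ 5750 m/s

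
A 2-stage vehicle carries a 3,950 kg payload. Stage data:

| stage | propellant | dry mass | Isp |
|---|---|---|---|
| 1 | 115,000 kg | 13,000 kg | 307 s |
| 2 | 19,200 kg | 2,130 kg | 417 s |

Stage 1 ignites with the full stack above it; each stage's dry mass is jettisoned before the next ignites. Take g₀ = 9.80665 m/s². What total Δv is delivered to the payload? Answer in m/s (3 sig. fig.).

Δv ≈ 10000 m/s

Ignition mass of stage 1 = 115,000+13,000 + 19,200+2,130 + 3,950 = 153,280 kg.
Stage 1: m₀ = 153,280 kg, m_f = 153,280 − 115,000 = 38,280 kg; Δv = 307×9.80665×ln(4.004) = 3010.6×1.3873 ≈ 4177 m/s.
Stage 2: m₀ = 25,280 kg, m_f = 25,280 − 19,200 = 6,080 kg; Δv = 417×9.80665×ln(4.158) = 4089.4×1.4250 ≈ 5827 m/s.
Total Δv = 4177 + 5827 = 10004 m/s.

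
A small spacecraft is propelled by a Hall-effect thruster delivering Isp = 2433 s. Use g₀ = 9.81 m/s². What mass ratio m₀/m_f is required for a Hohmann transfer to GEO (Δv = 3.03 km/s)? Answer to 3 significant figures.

v_e = Isp · g₀ = 2433 × 9.81 = 23867.7 m/s.
Rocket equation: m₀/m_f = exp(Δv / v_e) = exp(3030 / 23867.7) = exp(0.1269) = 1.1354.

mass ratio ≈ 1.14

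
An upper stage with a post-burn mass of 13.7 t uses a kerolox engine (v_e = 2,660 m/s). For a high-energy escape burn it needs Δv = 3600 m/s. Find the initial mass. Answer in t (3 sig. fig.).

initial mass ≈ 53.0 t

m₀/m_f = exp(Δv / v_e) = exp(3600 / 2660.0) = exp(1.3534) = 3.8705.
m₀ = m_f × 3.8705 = 13.7 × 3.8705 = 53.0259 t.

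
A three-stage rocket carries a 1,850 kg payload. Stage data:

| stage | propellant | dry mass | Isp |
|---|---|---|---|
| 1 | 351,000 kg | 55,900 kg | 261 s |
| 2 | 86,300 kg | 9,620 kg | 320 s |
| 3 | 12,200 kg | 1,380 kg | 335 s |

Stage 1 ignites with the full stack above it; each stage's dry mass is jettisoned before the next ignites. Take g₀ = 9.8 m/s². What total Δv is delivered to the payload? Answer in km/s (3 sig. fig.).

Ignition mass of stage 1 = 351,000+55,900 + 86,300+9,620 + 12,200+1,380 + 1,850 = 518,250 kg.
Stage 1: m₀ = 518,250 kg, m_f = 518,250 − 351,000 = 167,250 kg; Δv = 261×9.8×ln(3.099) = 2557.8×1.1310 ≈ 2893 m/s.
Stage 2: m₀ = 111,350 kg, m_f = 111,350 − 86,300 = 25,050 kg; Δv = 320×9.8×ln(4.445) = 3136.0×1.4918 ≈ 4678 m/s.
Stage 3: m₀ = 15,430 kg, m_f = 15,430 − 12,200 = 3,230 kg; Δv = 335×9.8×ln(4.777) = 3283.0×1.5638 ≈ 5134 m/s.
Total Δv = 2893 + 4678 + 5134 = 12705 m/s.

Δv ≈ 12.7 km/s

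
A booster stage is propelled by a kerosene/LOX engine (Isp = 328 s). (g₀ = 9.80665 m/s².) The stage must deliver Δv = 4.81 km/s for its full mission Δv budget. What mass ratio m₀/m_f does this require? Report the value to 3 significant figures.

v_e = Isp · g₀ = 328 × 9.80665 = 3216.6 m/s.
m₀/m_f = exp(Δv / v_e) = exp(4810 / 3216.6) = exp(1.4954) = 4.4610.

mass ratio ≈ 4.46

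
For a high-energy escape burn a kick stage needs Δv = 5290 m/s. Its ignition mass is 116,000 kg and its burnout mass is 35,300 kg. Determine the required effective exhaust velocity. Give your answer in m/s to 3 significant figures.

v_e ≈ 4450 m/s

ln(m₀/m_f) = ln(116000/35300) = ln(3.286) = 1.1897.
v_e = Δv / ln(m₀/m_f) = 5290 / 1.1897 = 4446.5 m/s.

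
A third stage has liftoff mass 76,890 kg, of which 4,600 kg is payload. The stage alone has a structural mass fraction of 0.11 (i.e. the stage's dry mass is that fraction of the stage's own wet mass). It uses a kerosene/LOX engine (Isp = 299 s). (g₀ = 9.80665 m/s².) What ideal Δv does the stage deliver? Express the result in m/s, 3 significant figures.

Stage wet mass = m₀ − payload = 76,890 − 4,600 = 72,290 kg.
Stage dry mass = ε × stage wet mass = 0.11 × 72,290 = 7,951.9 kg.
Burnout mass m_f = stage dry + payload = 7,951.9 + 4,600 = 12,551.9 kg.
v_e = Isp · g₀ = 299 × 9.80665 = 2932.2 m/s.
Δv = v_e · ln(76,890/12,551.9) = 2932.2 × ln(6.126) = 2932.2 × 1.8125 ≈ 5315 m/s.

Δv ≈ 5310 m/s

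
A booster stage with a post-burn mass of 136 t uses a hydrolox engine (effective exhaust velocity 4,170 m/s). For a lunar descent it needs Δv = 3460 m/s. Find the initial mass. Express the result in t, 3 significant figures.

m₀/m_f = exp(Δv / v_e) = exp(3460 / 4170.0) = exp(0.8297) = 2.2927.
m₀ = m_f × 2.2927 = 136 × 2.2927 = 311.807 t.

initial mass ≈ 312 t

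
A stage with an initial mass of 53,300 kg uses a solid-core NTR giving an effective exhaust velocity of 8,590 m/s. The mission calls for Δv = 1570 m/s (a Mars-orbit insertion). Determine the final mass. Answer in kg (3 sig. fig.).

final mass ≈ 44400 kg

Using Δv = v_e ln(m₀/m_f): m₀/m_f = exp(Δv / v_e) = exp(1570 / 8590.0) = exp(0.1828) = 1.2005.
m_f = m₀ / 1.2005 = 53,300 / 1.2005 = 44,398.2 kg.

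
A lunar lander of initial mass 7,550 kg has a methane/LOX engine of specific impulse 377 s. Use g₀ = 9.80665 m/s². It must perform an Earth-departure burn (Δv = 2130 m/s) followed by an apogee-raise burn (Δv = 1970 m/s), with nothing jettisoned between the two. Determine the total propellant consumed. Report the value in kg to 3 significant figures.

v_e = Isp · g₀ = 377 × 9.80665 = 3697.1 m/s.
After the first burn: m = 7550 × exp(−2130/3697.1) = 7550 × 0.56207 = 4,243.63 kg.
After the second burn: m = 4,243.63 × exp(−1970/3697.1) = 4,243.63 × 0.58693 = 2,490.71 kg.
Total propellant = m₀ − m_final = 7550 − 2,490.71 = 5,059.29 kg.

total propellant consumed ≈ 5060 kg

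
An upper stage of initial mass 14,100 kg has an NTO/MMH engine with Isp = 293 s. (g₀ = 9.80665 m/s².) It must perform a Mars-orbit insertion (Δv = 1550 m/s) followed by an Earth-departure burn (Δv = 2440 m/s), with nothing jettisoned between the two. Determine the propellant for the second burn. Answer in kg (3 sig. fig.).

v_e = Isp · g₀ = 293 × 9.80665 = 2873.3 m/s.
After the first burn: m = 14100 × exp(−1550/2873.3) = 14100 × 0.58307 = 8,221.29 kg.
After the second burn: m = 8,221.29 × exp(−2440/2873.3) = 8,221.29 × 0.42776 = 3,516.74 kg.
Second-burn propellant = 8,221.29 − 3,516.74 = 4,704.55 kg.

propellant for the second burn ≈ 4700 kg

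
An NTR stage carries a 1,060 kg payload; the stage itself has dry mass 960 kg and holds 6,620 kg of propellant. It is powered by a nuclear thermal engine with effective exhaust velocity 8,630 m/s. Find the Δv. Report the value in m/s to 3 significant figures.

Δv ≈ 12500 m/s

m₀ = payload + dry + propellant = 1,060 + 960 + 6,620 = 8,640 kg.
m_f = payload + dry = 1,060 + 960 = 2,020 kg.
Δv = v_e · ln(m₀/m_f) = 8630.0 × ln(4.277) = 8630.0 × 1.4533 ≈ 12542.0 m/s.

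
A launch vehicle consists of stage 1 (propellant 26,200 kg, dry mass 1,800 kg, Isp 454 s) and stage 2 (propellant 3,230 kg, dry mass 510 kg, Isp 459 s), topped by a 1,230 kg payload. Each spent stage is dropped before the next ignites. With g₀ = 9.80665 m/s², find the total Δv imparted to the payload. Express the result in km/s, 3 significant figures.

Ignition mass of stage 1 = 26,200+1,800 + 3,230+510 + 1,230 = 32,970 kg.
Stage 1: m₀ = 32,970 kg, m_f = 32,970 − 26,200 = 6,770 kg; Δv = 454×9.80665×ln(4.87) = 4452.2×1.5831 ≈ 7048 m/s.
Stage 2: m₀ = 4,970 kg, m_f = 4,970 − 3,230 = 1,740 kg; Δv = 459×9.80665×ln(2.856) = 4501.3×1.0495 ≈ 4724 m/s.
Total Δv = 7048 + 4724 = 11772 m/s.

Δv ≈ 11.8 km/s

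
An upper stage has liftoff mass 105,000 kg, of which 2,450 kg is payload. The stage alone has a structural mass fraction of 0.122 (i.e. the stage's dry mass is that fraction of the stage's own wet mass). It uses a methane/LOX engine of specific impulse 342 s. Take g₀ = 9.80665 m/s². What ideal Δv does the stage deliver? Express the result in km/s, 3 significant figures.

Δv ≈ 6.54 km/s

Stage wet mass = m₀ − payload = 105,000 − 2,450 = 102,550 kg.
Stage dry mass = ε × stage wet mass = 0.122 × 102,550 = 12,511.1 kg.
Burnout mass m_f = stage dry + payload = 12,511.1 + 2,450 = 14,961.1 kg.
v_e = Isp · g₀ = 342 × 9.80665 = 3353.9 m/s.
From the ideal rocket equation, Δv = v_e · ln(105,000/14,961.1) = 3353.9 × ln(7.018) = 3353.9 × 1.9485 ≈ 6535 m/s.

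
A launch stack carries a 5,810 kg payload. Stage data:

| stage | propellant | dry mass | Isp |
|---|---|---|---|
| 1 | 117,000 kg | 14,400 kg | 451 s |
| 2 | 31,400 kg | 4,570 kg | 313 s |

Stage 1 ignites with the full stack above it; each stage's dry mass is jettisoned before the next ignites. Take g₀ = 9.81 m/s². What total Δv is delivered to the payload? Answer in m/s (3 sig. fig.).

Ignition mass of stage 1 = 117,000+14,400 + 31,400+4,570 + 5,810 = 173,180 kg.
Stage 1: m₀ = 173,180 kg, m_f = 173,180 − 117,000 = 56,180 kg; Δv = 451×9.81×ln(3.083) = 4424.3×1.1258 ≈ 4981 m/s.
Stage 2: m₀ = 41,780 kg, m_f = 41,780 − 31,400 = 10,380 kg; Δv = 313×9.81×ln(4.025) = 3070.5×1.3925 ≈ 4276 m/s.
Total Δv = 4981 + 4276 = 9257 m/s.

Δv ≈ 9260 m/s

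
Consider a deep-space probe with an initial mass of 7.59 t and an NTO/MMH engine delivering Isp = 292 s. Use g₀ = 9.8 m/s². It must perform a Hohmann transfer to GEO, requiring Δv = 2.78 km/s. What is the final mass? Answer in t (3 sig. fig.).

v_e = Isp · g₀ = 292 × 9.8 = 2861.6 m/s.
Rocket equation: m₀/m_f = exp(Δv / v_e) = exp(2780 / 2861.6) = exp(0.9715) = 2.6419.
m_f = m₀ / 2.6419 = 7.59 / 2.6419 = 2.87293 t.

final mass ≈ 2.87 t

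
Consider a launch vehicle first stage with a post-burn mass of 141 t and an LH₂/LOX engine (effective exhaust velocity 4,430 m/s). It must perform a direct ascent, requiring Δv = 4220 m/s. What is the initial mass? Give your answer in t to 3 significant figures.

initial mass ≈ 366 t

By the Tsiolkovsky rocket equation, m₀/m_f = exp(Δv / v_e) = exp(4220 / 4430.0) = exp(0.9526) = 2.5924.
m₀ = m_f × 2.5924 = 141 × 2.5924 = 365.528 t.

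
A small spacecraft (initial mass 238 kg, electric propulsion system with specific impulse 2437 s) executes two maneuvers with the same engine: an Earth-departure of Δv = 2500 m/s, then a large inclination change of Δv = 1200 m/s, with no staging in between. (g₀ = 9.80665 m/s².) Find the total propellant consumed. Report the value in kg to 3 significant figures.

v_e = Isp · g₀ = 2437 × 9.80665 = 23898.8 m/s.
After the first burn: m = 238 × exp(−2500/23898.8) = 238 × 0.90068 = 214.362 kg.
After the second burn: m = 214.362 × exp(−1200/23898.8) = 214.362 × 0.95103 = 203.865 kg.
Total propellant = m₀ − m_final = 238 − 203.865 = 34.135 kg.

total propellant consumed ≈ 34.1 kg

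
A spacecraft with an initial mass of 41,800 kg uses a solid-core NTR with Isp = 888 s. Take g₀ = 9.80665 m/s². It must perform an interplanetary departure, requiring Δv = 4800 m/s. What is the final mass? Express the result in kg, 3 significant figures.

final mass ≈ 24100 kg

v_e = Isp · g₀ = 888 × 9.80665 = 8708.3 m/s.
By the Tsiolkovsky rocket equation, m₀/m_f = exp(Δv / v_e) = exp(4800 / 8708.3) = exp(0.5512) = 1.7353.
m_f = m₀ / 1.7353 = 41,800 / 1.7353 = 24,088.1 kg.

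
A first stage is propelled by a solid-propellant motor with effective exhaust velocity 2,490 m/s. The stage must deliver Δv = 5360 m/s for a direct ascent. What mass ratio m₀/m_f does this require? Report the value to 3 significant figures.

m₀/m_f = exp(Δv / v_e) = exp(5360 / 2490.0) = exp(2.1526) = 8.6073.

mass ratio ≈ 8.61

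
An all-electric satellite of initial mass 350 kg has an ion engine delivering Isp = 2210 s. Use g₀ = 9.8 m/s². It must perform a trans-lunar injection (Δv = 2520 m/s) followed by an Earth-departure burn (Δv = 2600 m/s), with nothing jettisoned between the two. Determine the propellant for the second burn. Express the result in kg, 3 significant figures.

v_e = Isp · g₀ = 2210 × 9.8 = 21658.0 m/s.
After the first burn: m = 350 × exp(−2520/21658.0) = 350 × 0.89016 = 311.556 kg.
After the second burn: m = 311.556 × exp(−2600/21658.0) = 311.556 × 0.88688 = 276.313 kg.
Second-burn propellant = 311.556 − 276.313 = 35.243 kg.

propellant for the second burn ≈ 35.2 kg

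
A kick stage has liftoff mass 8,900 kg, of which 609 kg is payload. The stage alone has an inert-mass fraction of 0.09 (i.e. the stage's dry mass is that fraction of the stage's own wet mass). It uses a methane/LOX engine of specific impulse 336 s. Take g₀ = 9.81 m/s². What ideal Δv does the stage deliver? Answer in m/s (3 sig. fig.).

Δv ≈ 6200 m/s

Stage wet mass = m₀ − payload = 8,900 − 609 = 8,291 kg.
Stage dry mass = ε × stage wet mass = 0.09 × 8,291 = 746.19 kg.
Burnout mass m_f = stage dry + payload = 746.19 + 609 = 1,355.19 kg.
v_e = Isp · g₀ = 336 × 9.81 = 3296.2 m/s.
Δv = v_e · ln(8,900/1,355.19) = 3296.2 × ln(6.567) = 3296.2 × 1.8821 ≈ 6204 m/s.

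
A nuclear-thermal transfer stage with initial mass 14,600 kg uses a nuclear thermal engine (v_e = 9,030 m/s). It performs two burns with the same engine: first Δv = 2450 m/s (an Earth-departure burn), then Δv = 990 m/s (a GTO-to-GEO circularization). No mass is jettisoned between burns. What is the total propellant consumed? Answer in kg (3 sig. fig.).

total propellant consumed ≈ 4630 kg

After the first burn: m = 14600 × exp(−2450/9030.0) = 14600 × 0.76237 = 11,130.6 kg.
After the second burn: m = 11,130.6 × exp(−990/9030.0) = 11,130.6 × 0.89616 = 9,974.8 kg.
Total propellant = m₀ − m_final = 14600 − 9,974.8 = 4,625.2 kg.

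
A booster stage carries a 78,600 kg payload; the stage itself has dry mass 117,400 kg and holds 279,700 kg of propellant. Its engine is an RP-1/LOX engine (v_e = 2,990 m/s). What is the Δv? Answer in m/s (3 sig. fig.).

m₀ = payload + dry + propellant = 78,600 + 117,400 + 279,700 = 475,700 kg.
m_f = payload + dry = 78,600 + 117,400 = 196,000 kg.
Δv = v_e · ln(m₀/m_f) = 2990.0 × ln(2.427) = 2990.0 × 0.8867 ≈ 2651.2 m/s.

Δv ≈ 2650 m/s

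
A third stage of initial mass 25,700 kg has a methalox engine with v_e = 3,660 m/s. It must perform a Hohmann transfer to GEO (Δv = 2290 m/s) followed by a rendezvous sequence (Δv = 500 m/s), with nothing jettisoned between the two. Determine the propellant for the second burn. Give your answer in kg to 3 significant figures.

propellant for the second burn ≈ 1760 kg

After the first burn: m = 25700 × exp(−2290/3660.0) = 25700 × 0.53490 = 13,746.9 kg.
After the second burn: m = 13,746.9 × exp(−500/3660.0) = 13,746.9 × 0.87231 = 11,991.6 kg.
Second-burn propellant = 13,746.9 − 11,991.6 = 1,755.3 kg.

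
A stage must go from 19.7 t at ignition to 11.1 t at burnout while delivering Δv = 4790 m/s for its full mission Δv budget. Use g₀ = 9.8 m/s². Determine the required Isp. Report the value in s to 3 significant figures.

Isp ≈ 852 s

ln(m₀/m_f) = ln(19700/11100) = ln(1.775) = 0.5737.
Using Δv = v_e ln(m₀/m_f): v_e = Δv / ln(m₀/m_f) = 4790 / 0.5737 = 8349.7 m/s.
Isp = v_e / g₀ = 8349.7 / 9.8 = 852.0 s.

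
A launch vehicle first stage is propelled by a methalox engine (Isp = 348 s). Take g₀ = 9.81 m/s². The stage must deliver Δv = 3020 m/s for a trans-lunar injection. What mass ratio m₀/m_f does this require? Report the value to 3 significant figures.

mass ratio ≈ 2.42

v_e = Isp · g₀ = 348 × 9.81 = 3413.9 m/s.
By the Tsiolkovsky rocket equation, m₀/m_f = exp(Δv / v_e) = exp(3020 / 3413.9) = exp(0.8846) = 2.4221.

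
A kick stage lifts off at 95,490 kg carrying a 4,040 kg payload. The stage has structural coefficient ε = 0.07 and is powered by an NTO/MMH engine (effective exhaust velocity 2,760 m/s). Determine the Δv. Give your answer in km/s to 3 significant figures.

Stage wet mass = m₀ − payload = 95,490 − 4,040 = 91,450 kg.
Stage dry mass = ε × stage wet mass = 0.07 × 91,450 = 6,401.5 kg.
Burnout mass m_f = stage dry + payload = 6,401.5 + 4,040 = 10,441.5 kg.
Δv = v_e · ln(95,490/10,441.5) = 2760.0 × ln(9.145) = 2760.0 × 2.2132 ≈ 6109 m/s.

Δv ≈ 6.11 km/s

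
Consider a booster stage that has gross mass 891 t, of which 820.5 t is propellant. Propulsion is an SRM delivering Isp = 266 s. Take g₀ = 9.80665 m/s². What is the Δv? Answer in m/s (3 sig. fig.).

Δv ≈ 6620 m/s

v_e = Isp · g₀ = 266 × 9.80665 = 2608.6 m/s.
m_f = m₀ − m_prop = 891 − 820.5 = 70.5 t.
Rocket equation: Δv = v_e · ln(m₀/m_f) = 2608.6 × ln(12.64) = 2608.6 × 2.5367 ≈ 6617.2 m/s.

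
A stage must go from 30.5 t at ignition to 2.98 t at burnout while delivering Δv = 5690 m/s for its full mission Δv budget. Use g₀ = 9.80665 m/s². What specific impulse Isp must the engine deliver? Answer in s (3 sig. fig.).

Isp ≈ 249 s

ln(m₀/m_f) = ln(30500/2980) = ln(10.23) = 2.3258.
From the ideal rocket equation, v_e = Δv / ln(m₀/m_f) = 5690 / 2.3258 = 2446.5 m/s.
Isp = v_e / g₀ = 2446.5 / 9.80665 = 249.5 s.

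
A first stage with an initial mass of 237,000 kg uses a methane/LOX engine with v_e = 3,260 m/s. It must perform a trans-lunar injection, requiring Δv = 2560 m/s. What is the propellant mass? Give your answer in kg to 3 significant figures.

m₀/m_f = exp(Δv / v_e) = exp(2560 / 3260.0) = exp(0.7853) = 2.1930.
m_f = 237,000 / 2.1930 = 108,071 kg, so propellant = m₀ − m_f = 237,000 − 108,071 = 128,929 kg.

propellant mass ≈ 129000 kg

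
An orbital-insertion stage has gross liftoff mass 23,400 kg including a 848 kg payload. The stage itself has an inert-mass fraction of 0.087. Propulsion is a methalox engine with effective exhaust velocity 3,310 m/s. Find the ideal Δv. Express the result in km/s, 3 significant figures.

Δv ≈ 7.02 km/s

Stage wet mass = m₀ − payload = 23,400 − 848 = 22,552 kg.
Stage dry mass = ε × stage wet mass = 0.087 × 22,552 = 1,962.02 kg.
Burnout mass m_f = stage dry + payload = 1,962.02 + 848 = 2,810.02 kg.
Using Δv = v_e ln(m₀/m_f): Δv = v_e · ln(23,400/2,810.02) = 3310.0 × ln(8.327) = 3310.0 × 2.1195 ≈ 7016 m/s.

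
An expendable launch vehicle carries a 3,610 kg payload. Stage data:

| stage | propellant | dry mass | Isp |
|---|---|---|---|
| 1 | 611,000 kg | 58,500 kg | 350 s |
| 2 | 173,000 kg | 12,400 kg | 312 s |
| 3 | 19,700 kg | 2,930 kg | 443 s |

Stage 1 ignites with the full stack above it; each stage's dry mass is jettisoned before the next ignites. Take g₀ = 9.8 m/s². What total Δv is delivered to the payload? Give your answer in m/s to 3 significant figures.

Δv ≈ 15300 m/s

Ignition mass of stage 1 = 611,000+58,500 + 173,000+12,400 + 19,700+2,930 + 3,610 = 881,140 kg.
Stage 1: m₀ = 881,140 kg, m_f = 881,140 − 611,000 = 270,140 kg; Δv = 350×9.8×ln(3.262) = 3430.0×1.1823 ≈ 4055 m/s.
Stage 2: m₀ = 211,640 kg, m_f = 211,640 − 173,000 = 38,640 kg; Δv = 312×9.8×ln(5.477) = 3057.6×1.7006 ≈ 5200 m/s.
Stage 3: m₀ = 26,240 kg, m_f = 26,240 − 19,700 = 6,540 kg; Δv = 443×9.8×ln(4.012) = 4341.4×1.3893 ≈ 6032 m/s.
Total Δv = 4055 + 5200 + 6032 = 15287 m/s.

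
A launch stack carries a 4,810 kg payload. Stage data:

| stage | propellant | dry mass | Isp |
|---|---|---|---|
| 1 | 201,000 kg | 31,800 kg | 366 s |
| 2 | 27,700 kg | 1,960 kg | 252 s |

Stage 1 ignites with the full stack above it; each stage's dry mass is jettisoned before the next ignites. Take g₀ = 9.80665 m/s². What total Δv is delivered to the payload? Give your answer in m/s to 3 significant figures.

Ignition mass of stage 1 = 201,000+31,800 + 27,700+1,960 + 4,810 = 267,270 kg.
Stage 1: m₀ = 267,270 kg, m_f = 267,270 − 201,000 = 66,270 kg; Δv = 366×9.80665×ln(4.033) = 3589.2×1.3945 ≈ 5005 m/s.
Stage 2: m₀ = 34,470 kg, m_f = 34,470 − 27,700 = 6,770 kg; Δv = 252×9.80665×ln(5.092) = 2471.3×1.6276 ≈ 4022 m/s.
Total Δv = 5005 + 4022 = 9027 m/s.

Δv ≈ 9030 m/s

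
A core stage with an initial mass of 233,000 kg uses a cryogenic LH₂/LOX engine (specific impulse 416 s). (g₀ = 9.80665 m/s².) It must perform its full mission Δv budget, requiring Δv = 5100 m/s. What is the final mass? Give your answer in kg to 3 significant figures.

final mass ≈ 66700 kg

v_e = Isp · g₀ = 416 × 9.80665 = 4079.6 m/s.
m₀/m_f = exp(Δv / v_e) = exp(5100 / 4079.6) = exp(1.2501) = 3.4908.
m_f = m₀ / 3.4908 = 233,000 / 3.4908 = 66,746.9 kg.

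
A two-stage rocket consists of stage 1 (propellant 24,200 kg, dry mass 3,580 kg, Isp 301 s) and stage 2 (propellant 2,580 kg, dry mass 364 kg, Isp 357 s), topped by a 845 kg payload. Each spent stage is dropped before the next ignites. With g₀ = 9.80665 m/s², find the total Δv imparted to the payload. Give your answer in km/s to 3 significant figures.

Δv ≈ 8.29 km/s

Ignition mass of stage 1 = 24,200+3,580 + 2,580+364 + 845 = 31,569 kg.
Stage 1: m₀ = 31,569 kg, m_f = 31,569 − 24,200 = 7,369 kg; Δv = 301×9.80665×ln(4.284) = 2951.8×1.4549 ≈ 4295 m/s.
Stage 2: m₀ = 3,789 kg, m_f = 3,789 − 2,580 = 1,209 kg; Δv = 357×9.80665×ln(3.134) = 3501.0×1.1423 ≈ 3999 m/s.
Total Δv = 4295 + 3999 = 8294 m/s.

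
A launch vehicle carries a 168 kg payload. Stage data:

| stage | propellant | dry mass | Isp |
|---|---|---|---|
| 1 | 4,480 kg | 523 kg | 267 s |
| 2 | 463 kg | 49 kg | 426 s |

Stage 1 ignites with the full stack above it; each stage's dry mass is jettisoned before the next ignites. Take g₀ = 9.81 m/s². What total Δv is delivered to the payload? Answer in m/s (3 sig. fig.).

Δv ≈ 8840 m/s

Ignition mass of stage 1 = 4,480+523 + 463+49 + 168 = 5,683 kg.
Stage 1: m₀ = 5,683 kg, m_f = 5,683 − 4,480 = 1,203 kg; Δv = 267×9.81×ln(4.724) = 2619.3×1.5527 ≈ 4067 m/s.
Stage 2: m₀ = 680 kg, m_f = 680 − 463 = 217 kg; Δv = 426×9.81×ln(3.134) = 4179.1×1.1422 ≈ 4773 m/s.
Total Δv = 4067 + 4773 = 8840 m/s.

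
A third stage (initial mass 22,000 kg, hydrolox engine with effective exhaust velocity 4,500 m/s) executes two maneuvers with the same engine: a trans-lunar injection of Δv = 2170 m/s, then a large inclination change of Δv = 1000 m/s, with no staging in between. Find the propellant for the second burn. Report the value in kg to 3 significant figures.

After the first burn: m = 22000 × exp(−2170/4500.0) = 22000 × 0.61741 = 13,583 kg.
After the second burn: m = 13,583 × exp(−1000/4500.0) = 13,583 × 0.80074 = 10,876.5 kg.
Second-burn propellant = 13,583 − 10,876.5 = 2,706.5 kg.

propellant for the second burn ≈ 2710 kg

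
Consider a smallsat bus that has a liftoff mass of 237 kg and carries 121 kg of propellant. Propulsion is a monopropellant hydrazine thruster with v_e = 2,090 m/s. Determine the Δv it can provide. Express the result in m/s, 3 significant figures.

Δv ≈ 1490 m/s

m_f = m₀ − m_prop = 237 − 121 = 116 kg.
Rocket equation: Δv = v_e · ln(m₀/m_f) = 2090.0 × ln(2.043) = 2090.0 × 0.7145 ≈ 1493.2 m/s.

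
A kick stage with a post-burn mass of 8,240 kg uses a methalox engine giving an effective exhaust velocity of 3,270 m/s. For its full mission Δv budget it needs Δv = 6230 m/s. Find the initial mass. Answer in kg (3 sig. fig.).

m₀/m_f = exp(Δv / v_e) = exp(6230 / 3270.0) = exp(1.9052) = 6.7207.
m₀ = m_f × 6.7207 = 8,240 × 6.7207 = 55,378.6 kg.

initial mass ≈ 55400 kg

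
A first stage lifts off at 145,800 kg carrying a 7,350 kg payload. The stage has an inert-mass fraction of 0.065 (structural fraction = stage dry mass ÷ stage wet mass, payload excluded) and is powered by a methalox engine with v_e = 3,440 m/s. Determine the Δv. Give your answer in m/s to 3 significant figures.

Δv ≈ 7530 m/s

Stage wet mass = m₀ − payload = 145,800 − 7,350 = 138,450 kg.
Stage dry mass = ε × stage wet mass = 0.065 × 138,450 = 8,999.25 kg.
Burnout mass m_f = stage dry + payload = 8,999.25 + 7,350 = 16,349.25 kg.
From the ideal rocket equation, Δv = v_e · ln(145,800/16,349.25) = 3440.0 × ln(8.918) = 3440.0 × 2.1881 ≈ 7527 m/s.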